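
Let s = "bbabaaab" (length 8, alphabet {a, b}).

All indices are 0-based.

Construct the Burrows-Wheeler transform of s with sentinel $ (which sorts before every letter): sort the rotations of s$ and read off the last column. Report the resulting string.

rank  rotation   last
    0  $bbabaaab  b
    1  aaab$bbab  b
    2  aab$bbaba  a
    3  ab$bbabaa  a
    4  abaaab$bb  b
    5  b$bbabaaa  a
    6  baaab$bba  a
    7  babaaab$b  b
    8  bbabaaab$  $

bbaabaab$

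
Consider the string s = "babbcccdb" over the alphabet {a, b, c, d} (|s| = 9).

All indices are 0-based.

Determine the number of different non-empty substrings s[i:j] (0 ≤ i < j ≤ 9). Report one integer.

sorted suffixes:
  #0 SA[0]=1  'abbcccdb'
  #1 SA[1]=8  'b'
  #2 SA[2]=0  'babbcccdb'
  #3 SA[3]=2  'bbcccdb'
  #4 SA[4]=3  'bcccdb'
  #5 SA[5]=4  'cccdb'
  #6 SA[6]=5  'ccdb'
  #7 SA[7]=6  'cdb'
  #8 SA[8]=7  'db'

SA = [1, 8, 0, 2, 3, 4, 5, 6, 7]
i: (SA[i-1],SA[i]) lcp shared
  1: (1,8) 0 ''
  2: (8,0) 1 'b'
  3: (0,2) 1 'b'
  4: (2,3) 1 'b'
  5: (3,4) 0 ''
  6: (4,5) 2 'cc'
  7: (5,6) 1 'c'
  8: (6,7) 0 ''

n(n+1)/2 = 9·10/2 = 45
Σ LCP = 0 + 0 + 1 + 1 + 1 + 0 + 2 + 1 + 0 = 6
distinct = 45 − 6 = 39

39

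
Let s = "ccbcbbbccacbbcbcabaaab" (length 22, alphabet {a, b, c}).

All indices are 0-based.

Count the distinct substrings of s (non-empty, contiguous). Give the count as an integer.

218

rank | idx | suffix
   0 |  18 | aaab
   1 |  19 | aab
   2 |  20 | ab
   3 |  16 | abaaab
   4 |   9 | acbbcbcabaaab
   5 |  21 | b
   6 |  17 | baaab
   7 |   4 | bbbccacbbcbcabaaab
   8 |  11 | bbcbcabaaab
   9 |   5 | bbccacbbcbcabaaab
  10 |  14 | bcabaaab
  11 |   2 | bcbbbccacbbcbcabaaab
  12 |  12 | bcbcabaaab
  13 |   6 | bccacbbcbcabaaab
  14 |  15 | cabaaab
  15 |   8 | cacbbcbcabaaab
  16 |   3 | cbbbccacbbcbcabaaab
  17 |  10 | cbbcbcabaaab
  18 |  13 | cbcabaaab
  19 |   1 | cbcbbbccacbbcbcabaaab
  20 |   7 | ccacbbcbcabaaab
  21 |   0 | ccbcbbbccacbbcbcabaaab

SA = [18, 19, 20, 16, 9, 21, 17, 4, 11, 5, 14, 2, 12, 6, 15, 8, 3, 10, 13, 1, 7, 0]
[i] adj suffixes → lcp
  [1] 18/19 → 2 ('aa')
  [2] 19/20 → 1 ('a')
  [3] 20/16 → 2 ('ab')
  [4] 16/9 → 1 ('a')
  [5] 9/21 → 0 ('')
  [6] 21/17 → 1 ('b')
  [7] 17/4 → 1 ('b')
  [8] 4/11 → 2 ('bb')
  [9] 11/5 → 3 ('bbc')
  [10] 5/14 → 1 ('b')
  [11] 14/2 → 2 ('bc')
  [12] 2/12 → 3 ('bcb')
  [13] 12/6 → 2 ('bc')
  [14] 6/15 → 0 ('')
  [15] 15/8 → 2 ('ca')
  [16] 8/3 → 1 ('c')
  [17] 3/10 → 3 ('cbb')
  [18] 10/13 → 2 ('cb')
  [19] 13/1 → 3 ('cbc')
  [20] 1/7 → 1 ('c')
  [21] 7/0 → 2 ('cc')

n(n+1)/2 = 22·23/2 = 253
Σ LCP = 0 + 2 + 1 + 2 + 1 + 0 + 1 + 1 + 2 + 3 + 1 + 2 + 3 + 2 + 0 + 2 + 1 + 3 + 2 + 3 + 1 + 2 = 35
distinct = 253 − 35 = 218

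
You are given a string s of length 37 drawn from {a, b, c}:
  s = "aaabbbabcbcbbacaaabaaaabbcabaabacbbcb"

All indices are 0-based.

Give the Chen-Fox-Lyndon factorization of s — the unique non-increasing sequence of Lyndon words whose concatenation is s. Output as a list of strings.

emit factor 1: 'aaabbbabcbcbbac' (i=0, period=15)
emit factor 2: 'aaab' (i=15, period=4)
emit factor 3: 'aaaabbcabaabacbbcb' (i=19, period=18)

["aaabbbabcbcbbac", "aaab", "aaaabbcabaabacbbcb"]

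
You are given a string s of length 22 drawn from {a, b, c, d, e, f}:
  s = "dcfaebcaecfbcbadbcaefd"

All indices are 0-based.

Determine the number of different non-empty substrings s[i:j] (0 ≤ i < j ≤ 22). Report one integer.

rank→(start, suffix):
  0 → (14, 'adbcaefd')
  1 → (3, 'aebcaecfbcbadbcaefd')
  2 → (7, 'aecfbcbadbcaefd')
  3 → (18, 'aefd')
  4 → (13, 'badbcaefd')
  5 → (5, 'bcaecfbcbadbcaefd')
  6 → (16, 'bcaefd')
  7 → (11, 'bcbadbcaefd')
  8 → (6, 'caecfbcbadbcaefd')
  9 → (17, 'caefd')
  10 → (12, 'cbadbcaefd')
  11 → (1, 'cfaebcaecfbcbadbcaefd')
  12 → (9, 'cfbcbadbcaefd')
  13 → (21, 'd')
  14 → (15, 'dbcaefd')
  15 → (0, 'dcfaebcaecfbcbadbcaefd')
  16 → (4, 'ebcaecfbcbadbcaefd')
  17 → (8, 'ecfbcbadbcaefd')
  18 → (19, 'efd')
  19 → (2, 'faebcaecfbcbadbcaefd')
  20 → (10, 'fbcbadbcaefd')
  21 → (20, 'fd')

SA = [14, 3, 7, 18, 13, 5, 16, 11, 6, 17, 12, 1, 9, 21, 15, 0, 4, 8, 19, 2, 10, 20]
[i] adj suffixes → lcp
  [1] 14/3 → 1 ('a')
  [2] 3/7 → 2 ('ae')
  [3] 7/18 → 2 ('ae')
  [4] 18/13 → 0 ('')
  [5] 13/5 → 1 ('b')
  [6] 5/16 → 4 ('bcae')
  [7] 16/11 → 2 ('bc')
  [8] 11/6 → 0 ('')
  [9] 6/17 → 3 ('cae')
  [10] 17/12 → 1 ('c')
  [11] 12/1 → 1 ('c')
  [12] 1/9 → 2 ('cf')
  [13] 9/21 → 0 ('')
  [14] 21/15 → 1 ('d')
  [15] 15/0 → 1 ('d')
  [16] 0/4 → 0 ('')
  [17] 4/8 → 1 ('e')
  [18] 8/19 → 1 ('e')
  [19] 19/2 → 0 ('')
  [20] 2/10 → 1 ('f')
  [21] 10/20 → 1 ('f')

n(n+1)/2 = 22·23/2 = 253
Σ LCP = 0 + 1 + 2 + 2 + 0 + 1 + 4 + 2 + 0 + 3 + 1 + 1 + 2 + 0 + 1 + 1 + 0 + 1 + 1 + 0 + 1 + 1 = 25
distinct = 253 − 25 = 228

228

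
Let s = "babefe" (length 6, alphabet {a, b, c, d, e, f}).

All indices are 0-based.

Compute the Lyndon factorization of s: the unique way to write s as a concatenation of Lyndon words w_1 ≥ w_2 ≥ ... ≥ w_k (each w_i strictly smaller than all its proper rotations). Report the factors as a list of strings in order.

["b", "abefe"]

emit factor 1: 'b' (i=0, period=1)
emit factor 2: 'abefe' (i=1, period=5)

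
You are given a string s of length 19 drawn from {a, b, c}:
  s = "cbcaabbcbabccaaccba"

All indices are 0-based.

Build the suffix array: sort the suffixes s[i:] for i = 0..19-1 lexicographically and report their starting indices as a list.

rank→(start, suffix):
  0 → (18, 'a')
  1 → (3, 'aabbcbabccaaccba')
  2 → (13, 'aaccba')
  3 → (4, 'abbcbabccaaccba')
  4 → (9, 'abccaaccba')
  5 → (14, 'accba')
  6 → (17, 'ba')
  7 → (8, 'babccaaccba')
  8 → (5, 'bbcbabccaaccba')
  9 → (1, 'bcaabbcbabccaaccba')
  10 → (6, 'bcbabccaaccba')
  11 → (10, 'bccaaccba')
  12 → (2, 'caabbcbabccaaccba')
  13 → (12, 'caaccba')
  14 → (16, 'cba')
  15 → (7, 'cbabccaaccba')
  16 → (0, 'cbcaabbcbabccaaccba')
  17 → (11, 'ccaaccba')
  18 → (15, 'ccba')

[18, 3, 13, 4, 9, 14, 17, 8, 5, 1, 6, 10, 2, 12, 16, 7, 0, 11, 15]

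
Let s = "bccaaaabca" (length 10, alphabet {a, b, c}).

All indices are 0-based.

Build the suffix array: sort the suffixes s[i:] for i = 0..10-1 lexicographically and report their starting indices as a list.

rank | idx | suffix
   0 |   9 | a
   1 |   3 | aaaabca
   2 |   4 | aaabca
   3 |   5 | aabca
   4 |   6 | abca
   5 |   7 | bca
   6 |   0 | bccaaaabca
   7 |   8 | ca
   8 |   2 | caaaabca
   9 |   1 | ccaaaabca

[9, 3, 4, 5, 6, 7, 0, 8, 2, 1]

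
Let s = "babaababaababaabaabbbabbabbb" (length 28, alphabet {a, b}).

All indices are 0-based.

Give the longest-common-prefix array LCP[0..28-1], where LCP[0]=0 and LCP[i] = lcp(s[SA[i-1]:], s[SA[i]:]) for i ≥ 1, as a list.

[0, 4, 9, 3, 1, 6, 11, 5, 3, 8, 2, 3, 4, 0, 1, 5, 10, 4, 2, 7, 12, 3, 4, 1, 2, 5, 2, 3]

sorted suffixes:
  #0 SA[0]=13  'aabaabbbabbabbb'
  #1 SA[1]=8  'aababaabaabbbabbabbb'
  #2 SA[2]=3  'aababaababaabaabbbabbabbb'
  #3 SA[3]=16  'aabbbabbabbb'
  #4 SA[4]=11  'abaabaabbbabbabbb'
  #5 SA[5]=6  'abaababaabaabbbabbabbb'
  #6 SA[6]=1  'abaababaababaabaabbbabbabbb'
  #7 SA[7]=14  'abaabbbabbabbb'
  #8 SA[8]=9  'ababaabaabbbabbabbb'
  #9 SA[9]=4  'ababaababaabaabbbabbabbb'
  #10 SA[10]=21  'abbabbb'
  #11 SA[11]=24  'abbb'
  #12 SA[12]=17  'abbbabbabbb'
  #13 SA[13]=27  'b'
  #14 SA[14]=12  'baabaabbbabbabbb'
  #15 SA[15]=7  'baababaabaabbbabbabbb'
  #16 SA[16]=2  'baababaababaabaabbbabbabbb'
  #17 SA[17]=15  'baabbbabbabbb'
  #18 SA[18]=10  'babaabaabbbabbabbb'
  #19 SA[19]=5  'babaababaabaabbbabbabbb'
  #20 SA[20]=0  'babaababaababaabaabbbabbabbb'
  #21 SA[21]=20  'babbabbb'
  #22 SA[22]=23  'babbb'
  #23 SA[23]=26  'bb'
  #24 SA[24]=19  'bbabbabbb'
  #25 SA[25]=22  'bbabbb'
  #26 SA[26]=25  'bbb'
  #27 SA[27]=18  'bbbabbabbb'

SA = [13, 8, 3, 16, 11, 6, 1, 14, 9, 4, 21, 24, 17, 27, 12, 7, 2, 15, 10, 5, 0, 20, 23, 26, 19, 22, 25, 18]
i: (SA[i-1],SA[i]) lcp shared
  1: (13,8) 4 'aaba'
  2: (8,3) 9 'aababaaba'
  3: (3,16) 3 'aab'
  4: (16,11) 1 'a'
  5: (11,6) 6 'abaaba'
  6: (6,1) 11 'abaababaaba'
  7: (1,14) 5 'abaab'
  8: (14,9) 3 'aba'
  9: (9,4) 8 'ababaaba'
  10: (4,21) 2 'ab'
  11: (21,24) 3 'abb'
  12: (24,17) 4 'abbb'
  13: (17,27) 0 ''
  14: (27,12) 1 'b'
  15: (12,7) 5 'baaba'
  16: (7,2) 10 'baababaaba'
  17: (2,15) 4 'baab'
  18: (15,10) 2 'ba'
  19: (10,5) 7 'babaaba'
  20: (5,0) 12 'babaababaaba'
  21: (0,20) 3 'bab'
  22: (20,23) 4 'babb'
  23: (23,26) 1 'b'
  24: (26,19) 2 'bb'
  25: (19,22) 5 'bbabb'
  26: (22,25) 2 'bb'
  27: (25,18) 3 'bbb'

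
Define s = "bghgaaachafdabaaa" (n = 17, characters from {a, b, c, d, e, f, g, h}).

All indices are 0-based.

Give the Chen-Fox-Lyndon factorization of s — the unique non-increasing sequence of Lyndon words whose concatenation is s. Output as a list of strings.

emit factor 1: 'bghg' (i=0, period=4)
emit factor 2: 'aaachafdab' (i=4, period=10)
emit factor 3: 'a' (i=14, period=1)
emit factor 4: 'a' (i=15, period=1)
emit factor 5: 'a' (i=16, period=1)

["bghg", "aaachafdab", "a", "a", "a"]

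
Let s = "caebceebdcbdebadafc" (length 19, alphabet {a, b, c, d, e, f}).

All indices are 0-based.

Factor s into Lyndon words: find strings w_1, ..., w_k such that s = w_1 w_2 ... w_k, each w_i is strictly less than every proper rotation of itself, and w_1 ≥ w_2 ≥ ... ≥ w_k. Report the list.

["c", "aebceebdcbdeb", "adafc"]

emit factor 1: 'c' (i=0, period=1)
emit factor 2: 'aebceebdcbdeb' (i=1, period=13)
emit factor 3: 'adafc' (i=14, period=5)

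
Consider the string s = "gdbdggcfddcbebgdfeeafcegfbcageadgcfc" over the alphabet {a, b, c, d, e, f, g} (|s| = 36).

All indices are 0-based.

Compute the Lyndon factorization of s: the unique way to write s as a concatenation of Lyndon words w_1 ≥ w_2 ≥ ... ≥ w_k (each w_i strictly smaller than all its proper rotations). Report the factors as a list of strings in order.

emit factor 1: 'g' (i=0, period=1)
emit factor 2: 'd' (i=1, period=1)
emit factor 3: 'bdggcfddcbebgdfee' (i=2, period=17)
emit factor 4: 'afcegfbcage' (i=19, period=11)
emit factor 5: 'adgcfc' (i=30, period=6)

["g", "d", "bdggcfddcbebgdfee", "afcegfbcage", "adgcfc"]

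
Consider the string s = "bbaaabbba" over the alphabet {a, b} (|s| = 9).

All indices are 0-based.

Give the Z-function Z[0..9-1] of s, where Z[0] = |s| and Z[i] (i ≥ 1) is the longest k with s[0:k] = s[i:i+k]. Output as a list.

Z[0]=9
i=1: outside box; Z[1]=1 grow→box=[1,2)
i=2: outside box; Z[2]=0
i=3: outside box; Z[3]=0
i=4: outside box; Z[4]=0
i=5: outside box; Z[5]=2 grow→box=[5,7)
i=6: min(r-i=1, Z[1]=1)=1; Z[6]=3 grow→box=[6,9)
i=7: min(r-i=2, Z[1]=1)=1; Z[7]=1
i=8: min(r-i=1, Z[2]=0)=0; Z[8]=0

[9, 1, 0, 0, 0, 2, 3, 1, 0]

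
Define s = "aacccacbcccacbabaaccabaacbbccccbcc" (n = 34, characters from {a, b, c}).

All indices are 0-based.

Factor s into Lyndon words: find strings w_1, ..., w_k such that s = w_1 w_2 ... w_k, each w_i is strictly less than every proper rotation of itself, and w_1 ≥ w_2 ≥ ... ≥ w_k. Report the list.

emit factor 1: 'aacccacbcccacbab' (i=0, period=16)
emit factor 2: 'aaccab' (i=16, period=6)
emit factor 3: 'aacbbccccbcc' (i=22, period=12)

["aacccacbcccacbab", "aaccab", "aacbbccccbcc"]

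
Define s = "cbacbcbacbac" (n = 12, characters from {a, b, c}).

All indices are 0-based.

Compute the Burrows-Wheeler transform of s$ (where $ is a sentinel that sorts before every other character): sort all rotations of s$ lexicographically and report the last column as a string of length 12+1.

cbbbccccaab$a

rank  rotation       last
    0  $cbacbcbacbac  c
    1  ac$cbacbcbacb  b
    2  acbac$cbacbcb  b
    3  acbcbacbac$cb  b
    4  bac$cbacbcbac  c
    5  bacbac$cbacbc  c
    6  bacbcbacbac$c  c
    7  bcbacbac$cbac  c
    8  c$cbacbcbacba  a
    9  cbac$cbacbcba  a
   10  cbacbac$cbacb  b
   11  cbacbcbacbac$  $
   12  cbcbacbac$cba  a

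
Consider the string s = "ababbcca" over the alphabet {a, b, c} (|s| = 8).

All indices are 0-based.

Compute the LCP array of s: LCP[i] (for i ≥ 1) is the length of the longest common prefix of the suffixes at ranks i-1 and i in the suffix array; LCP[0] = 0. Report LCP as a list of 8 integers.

[0, 1, 2, 0, 1, 1, 0, 1]

rank | idx | suffix
   0 |   7 | a
   1 |   0 | ababbcca
   2 |   2 | abbcca
   3 |   1 | babbcca
   4 |   3 | bbcca
   5 |   4 | bcca
   6 |   6 | ca
   7 |   5 | cca

SA = [7, 0, 2, 1, 3, 4, 6, 5]
[i] adj suffixes → lcp
  [1] 7/0 → 1 ('a')
  [2] 0/2 → 2 ('ab')
  [3] 2/1 → 0 ('')
  [4] 1/3 → 1 ('b')
  [5] 3/4 → 1 ('b')
  [6] 4/6 → 0 ('')
  [7] 6/5 → 1 ('c')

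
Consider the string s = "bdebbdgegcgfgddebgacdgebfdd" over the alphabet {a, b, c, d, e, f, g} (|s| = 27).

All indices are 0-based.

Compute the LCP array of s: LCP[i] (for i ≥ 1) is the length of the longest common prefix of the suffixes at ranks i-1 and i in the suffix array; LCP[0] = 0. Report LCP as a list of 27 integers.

rank | idx | suffix
   0 |  18 | acdgebfdd
   1 |   3 | bbdgegcgfgddebgacdgebfdd
   2 |   0 | bdebbdgegcgfgddebgacdgebfdd
   3 |   4 | bdgegcgfgddebgacdgebfdd
   4 |  23 | bfdd
   5 |  16 | bgacdgebfdd
   6 |  19 | cdgebfdd
   7 |   9 | cgfgddebgacdgebfdd
   8 |  26 | d
   9 |  25 | dd
  10 |  13 | ddebgacdgebfdd
  11 |   1 | debbdgegcgfgddebgacdgebfdd
  12 |  14 | debgacdgebfdd
  13 |  20 | dgebfdd
  14 |   5 | dgegcgfgddebgacdgebfdd
  15 |   2 | ebbdgegcgfgddebgacdgebfdd
  16 |  22 | ebfdd
  17 |  15 | ebgacdgebfdd
  18 |   7 | egcgfgddebgacdgebfdd
  19 |  24 | fdd
  20 |  11 | fgddebgacdgebfdd
  21 |  17 | gacdgebfdd
  22 |   8 | gcgfgddebgacdgebfdd
  23 |  12 | gddebgacdgebfdd
  24 |  21 | gebfdd
  25 |   6 | gegcgfgddebgacdgebfdd
  26 |  10 | gfgddebgacdgebfdd

SA = [18, 3, 0, 4, 23, 16, 19, 9, 26, 25, 13, 1, 14, 20, 5, 2, 22, 15, 7, 24, 11, 17, 8, 12, 21, 6, 10]
[i] adj suffixes → lcp
  [1] 18/3 → 0 ('')
  [2] 3/0 → 1 ('b')
  [3] 0/4 → 2 ('bd')
  [4] 4/23 → 1 ('b')
  [5] 23/16 → 1 ('b')
  [6] 16/19 → 0 ('')
  [7] 19/9 → 1 ('c')
  [8] 9/26 → 0 ('')
  [9] 26/25 → 1 ('d')
  [10] 25/13 → 2 ('dd')
  [11] 13/1 → 1 ('d')
  [12] 1/14 → 3 ('deb')
  [13] 14/20 → 1 ('d')
  [14] 20/5 → 3 ('dge')
  [15] 5/2 → 0 ('')
  [16] 2/22 → 2 ('eb')
  [17] 22/15 → 2 ('eb')
  [18] 15/7 → 1 ('e')
  [19] 7/24 → 0 ('')
  [20] 24/11 → 1 ('f')
  [21] 11/17 → 0 ('')
  [22] 17/8 → 1 ('g')
  [23] 8/12 → 1 ('g')
  [24] 12/21 → 1 ('g')
  [25] 21/6 → 2 ('ge')
  [26] 6/10 → 1 ('g')

[0, 0, 1, 2, 1, 1, 0, 1, 0, 1, 2, 1, 3, 1, 3, 0, 2, 2, 1, 0, 1, 0, 1, 1, 1, 2, 1]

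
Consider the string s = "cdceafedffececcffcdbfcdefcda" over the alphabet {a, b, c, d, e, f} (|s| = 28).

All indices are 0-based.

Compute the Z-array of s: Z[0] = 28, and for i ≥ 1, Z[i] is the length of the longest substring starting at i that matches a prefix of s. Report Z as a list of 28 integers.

[28, 0, 1, 0, 0, 0, 0, 0, 0, 0, 0, 1, 0, 1, 1, 0, 0, 2, 0, 0, 0, 2, 0, 0, 0, 2, 0, 0]

Z[0]=28
i=1: fresh scan; Z[1]=0
i=2: fresh scan; Z[2]=1 scan→box=[2,3)
i=3: fresh scan; Z[3]=0
i=4: fresh scan; Z[4]=0
i=5: fresh scan; Z[5]=0
i=6: fresh scan; Z[6]=0
i=7: fresh scan; Z[7]=0
i=8: fresh scan; Z[8]=0
i=9: fresh scan; Z[9]=0
i=10: fresh scan; Z[10]=0
i=11: fresh scan; Z[11]=1 scan→box=[11,12)
i=12: fresh scan; Z[12]=0
i=13: fresh scan; Z[13]=1 scan→box=[13,14)
i=14: fresh scan; Z[14]=1 scan→box=[14,15)
i=15: fresh scan; Z[15]=0
i=16: fresh scan; Z[16]=0
i=17: fresh scan; Z[17]=2 scan→box=[17,19)
i=18: min(r-i=1, Z[1]=0)=0; Z[18]=0
i=19: fresh scan; Z[19]=0
i=20: fresh scan; Z[20]=0
i=21: fresh scan; Z[21]=2 scan→box=[21,23)
i=22: min(r-i=1, Z[1]=0)=0; Z[22]=0
i=23: fresh scan; Z[23]=0
i=24: fresh scan; Z[24]=0
i=25: fresh scan; Z[25]=2 scan→box=[25,27)
i=26: min(r-i=1, Z[1]=0)=0; Z[26]=0
i=27: fresh scan; Z[27]=0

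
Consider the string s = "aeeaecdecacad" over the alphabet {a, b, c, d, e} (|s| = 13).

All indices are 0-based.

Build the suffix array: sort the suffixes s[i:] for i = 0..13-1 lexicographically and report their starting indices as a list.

[9, 11, 3, 0, 8, 10, 5, 12, 6, 2, 7, 4, 1]

rank | idx | suffix
   0 |   9 | acad
   1 |  11 | ad
   2 |   3 | aecdecacad
   3 |   0 | aeeaecdecacad
   4 |   8 | cacad
   5 |  10 | cad
   6 |   5 | cdecacad
   7 |  12 | d
   8 |   6 | decacad
   9 |   2 | eaecdecacad
  10 |   7 | ecacad
  11 |   4 | ecdecacad
  12 |   1 | eeaecdecacad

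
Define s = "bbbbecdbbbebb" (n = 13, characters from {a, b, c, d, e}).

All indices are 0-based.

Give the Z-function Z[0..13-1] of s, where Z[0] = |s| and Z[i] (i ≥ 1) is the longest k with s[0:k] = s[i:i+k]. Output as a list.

Z[0]=13
i=1: i≥r, start 0; Z[1]=3 scan→box=[1,4)
i=2: min(r-i=2, Z[1]=3)=2; Z[2]=2
i=3: min(r-i=1, Z[2]=2)=1; Z[3]=1
i=4: i≥r, start 0; Z[4]=0
i=5: i≥r, start 0; Z[5]=0
i=6: i≥r, start 0; Z[6]=0
i=7: i≥r, start 0; Z[7]=3 scan→box=[7,10)
i=8: min(r-i=2, Z[1]=3)=2; Z[8]=2
i=9: min(r-i=1, Z[2]=2)=1; Z[9]=1
i=10: i≥r, start 0; Z[10]=0
i=11: i≥r, start 0; Z[11]=2 scan→box=[11,13)
i=12: min(r-i=1, Z[1]=3)=1; Z[12]=1

[13, 3, 2, 1, 0, 0, 0, 3, 2, 1, 0, 2, 1]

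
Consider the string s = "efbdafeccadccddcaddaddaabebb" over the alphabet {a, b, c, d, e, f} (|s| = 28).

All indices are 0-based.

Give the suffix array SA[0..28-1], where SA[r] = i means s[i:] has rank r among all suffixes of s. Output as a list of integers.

rank | idx | suffix
   0 |  22 | aabebb
   1 |  23 | abebb
   2 |   9 | adccddcaddaddaabebb
   3 |  19 | addaabebb
   4 |  16 | addaddaabebb
   5 |   4 | afeccadccddcaddaddaabebb
   6 |  27 | b
   7 |  26 | bb
   8 |   2 | bdafeccadccddcaddaddaabebb
   9 |  24 | bebb
  10 |   8 | cadccddcaddaddaabebb
  11 |  15 | caddaddaabebb
  12 |   7 | ccadccddcaddaddaabebb
  13 |  11 | ccddcaddaddaabebb
  14 |  12 | cddcaddaddaabebb
  15 |  21 | daabebb
  16 |  18 | daddaabebb
  17 |   3 | dafeccadccddcaddaddaabebb
  18 |  14 | dcaddaddaabebb
  19 |  10 | dccddcaddaddaabebb
  20 |  20 | ddaabebb
  21 |  17 | ddaddaabebb
  22 |  13 | ddcaddaddaabebb
  23 |  25 | ebb
  24 |   6 | eccadccddcaddaddaabebb
  25 |   0 | efbdafeccadccddcaddaddaabebb
  26 |   1 | fbdafeccadccddcaddaddaabebb
  27 |   5 | feccadccddcaddaddaabebb

[22, 23, 9, 19, 16, 4, 27, 26, 2, 24, 8, 15, 7, 11, 12, 21, 18, 3, 14, 10, 20, 17, 13, 25, 6, 0, 1, 5]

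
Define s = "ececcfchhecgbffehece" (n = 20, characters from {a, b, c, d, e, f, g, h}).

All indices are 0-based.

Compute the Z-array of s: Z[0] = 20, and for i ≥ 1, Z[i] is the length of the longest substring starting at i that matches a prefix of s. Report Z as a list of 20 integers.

Z[0]=20
i=1: fresh scan; Z[1]=0
i=2: fresh scan; Z[2]=2 scan→box=[2,4)
i=3: min(r-i=1, Z[1]=0)=0; Z[3]=0
i=4: fresh scan; Z[4]=0
i=5: fresh scan; Z[5]=0
i=6: fresh scan; Z[6]=0
i=7: fresh scan; Z[7]=0
i=8: fresh scan; Z[8]=0
i=9: fresh scan; Z[9]=2 scan→box=[9,11)
i=10: min(r-i=1, Z[1]=0)=0; Z[10]=0
i=11: fresh scan; Z[11]=0
i=12: fresh scan; Z[12]=0
i=13: fresh scan; Z[13]=0
i=14: fresh scan; Z[14]=0
i=15: fresh scan; Z[15]=1 scan→box=[15,16)
i=16: fresh scan; Z[16]=0
i=17: fresh scan; Z[17]=3 scan→box=[17,20)
i=18: min(r-i=2, Z[1]=0)=0; Z[18]=0
i=19: min(r-i=1, Z[2]=2)=1; Z[19]=1

[20, 0, 2, 0, 0, 0, 0, 0, 0, 2, 0, 0, 0, 0, 0, 1, 0, 3, 0, 1]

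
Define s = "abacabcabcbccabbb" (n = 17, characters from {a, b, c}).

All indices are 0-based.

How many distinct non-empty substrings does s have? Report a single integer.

rank | idx | suffix
   0 |   0 | abacabcabcbccabbb
   1 |  13 | abbb
   2 |   4 | abcabcbccabbb
   3 |   7 | abcbccabbb
   4 |   2 | acabcabcbccabbb
   5 |  16 | b
   6 |   1 | bacabcabcbccabbb
   7 |  15 | bb
   8 |  14 | bbb
   9 |   5 | bcabcbccabbb
  10 |   8 | bcbccabbb
  11 |  10 | bccabbb
  12 |  12 | cabbb
  13 |   3 | cabcabcbccabbb
  14 |   6 | cabcbccabbb
  15 |   9 | cbccabbb
  16 |  11 | ccabbb

SA = [0, 13, 4, 7, 2, 16, 1, 15, 14, 5, 8, 10, 12, 3, 6, 9, 11]
[i] adj suffixes → lcp
  [1] 0/13 → 2 ('ab')
  [2] 13/4 → 2 ('ab')
  [3] 4/7 → 3 ('abc')
  [4] 7/2 → 1 ('a')
  [5] 2/16 → 0 ('')
  [6] 16/1 → 1 ('b')
  [7] 1/15 → 1 ('b')
  [8] 15/14 → 2 ('bb')
  [9] 14/5 → 1 ('b')
  [10] 5/8 → 2 ('bc')
  [11] 8/10 → 2 ('bc')
  [12] 10/12 → 0 ('')
  [13] 12/3 → 3 ('cab')
  [14] 3/6 → 4 ('cabc')
  [15] 6/9 → 1 ('c')
  [16] 9/11 → 1 ('c')

n(n+1)/2 = 17·18/2 = 153
Σ LCP = 0 + 2 + 2 + 3 + 1 + 0 + 1 + 1 + 2 + 1 + 2 + 2 + 0 + 3 + 4 + 1 + 1 = 26
distinct = 153 − 26 = 127

127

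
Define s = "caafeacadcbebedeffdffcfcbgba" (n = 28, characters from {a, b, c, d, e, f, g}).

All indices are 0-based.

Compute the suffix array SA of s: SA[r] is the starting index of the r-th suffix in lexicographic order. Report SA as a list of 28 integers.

rank→(start, suffix):
  0 → (27, 'a')
  1 → (1, 'aafeacadcbebedeffdffcfcbgba')
  2 → (5, 'acadcbebedeffdffcfcbgba')
  3 → (7, 'adcbebedeffdffcfcbgba')
  4 → (2, 'afeacadcbebedeffdffcfcbgba')
  5 → (26, 'ba')
  6 → (10, 'bebedeffdffcfcbgba')
  7 → (12, 'bedeffdffcfcbgba')
  8 → (24, 'bgba')
  9 → (0, 'caafeacadcbebedeffdffcfcbgba')
  10 → (6, 'cadcbebedeffdffcfcbgba')
  11 → (9, 'cbebedeffdffcfcbgba')
  12 → (23, 'cbgba')
  13 → (21, 'cfcbgba')
  14 → (8, 'dcbebedeffdffcfcbgba')
  15 → (14, 'deffdffcfcbgba')
  16 → (18, 'dffcfcbgba')
  17 → (4, 'eacadcbebedeffdffcfcbgba')
  18 → (11, 'ebedeffdffcfcbgba')
  19 → (13, 'edeffdffcfcbgba')
  20 → (15, 'effdffcfcbgba')
  21 → (22, 'fcbgba')
  22 → (20, 'fcfcbgba')
  23 → (17, 'fdffcfcbgba')
  24 → (3, 'feacadcbebedeffdffcfcbgba')
  25 → (19, 'ffcfcbgba')
  26 → (16, 'ffdffcfcbgba')
  27 → (25, 'gba')

[27, 1, 5, 7, 2, 26, 10, 12, 24, 0, 6, 9, 23, 21, 8, 14, 18, 4, 11, 13, 15, 22, 20, 17, 3, 19, 16, 25]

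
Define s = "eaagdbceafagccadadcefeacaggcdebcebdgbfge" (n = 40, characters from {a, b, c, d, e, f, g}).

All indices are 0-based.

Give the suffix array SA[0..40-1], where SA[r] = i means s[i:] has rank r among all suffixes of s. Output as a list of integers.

rank | idx | suffix
   0 |   1 | aagdbceafagccadadcefeacaggcdebcebdgbfge
   1 |  22 | acaggcdebcebdgbfge
   2 |  14 | adadcefeacaggcdebcebdgbfge
   3 |  16 | adcefeacaggcdebcebdgbfge
   4 |   8 | afagccadadcefeacaggcdebcebdgbfge
   5 |  10 | agccadadcefeacaggcdebcebdgbfge
   6 |   2 | agdbceafagccadadcefeacaggcdebcebdgbfge
   7 |  24 | aggcdebcebdgbfge
   8 |   5 | bceafagccadadcefeacaggcdebcebdgbfge
   9 |  30 | bcebdgbfge
  10 |  33 | bdgbfge
  11 |  36 | bfge
  12 |  13 | cadadcefeacaggcdebcebdgbfge
  13 |  23 | caggcdebcebdgbfge
  14 |  12 | ccadadcefeacaggcdebcebdgbfge
  15 |  27 | cdebcebdgbfge
  16 |   6 | ceafagccadadcefeacaggcdebcebdgbfge
  17 |  31 | cebdgbfge
  18 |  18 | cefeacaggcdebcebdgbfge
  19 |  15 | dadcefeacaggcdebcebdgbfge
  20 |   4 | dbceafagccadadcefeacaggcdebcebdgbfge
  21 |  17 | dcefeacaggcdebcebdgbfge
  22 |  28 | debcebdgbfge
  23 |  34 | dgbfge
  24 |  39 | e
  25 |   0 | eaagdbceafagccadadcefeacaggcdebcebdgbfge
  26 |  21 | eacaggcdebcebdgbfge
  27 |   7 | eafagccadadcefeacaggcdebcebdgbfge
  28 |  29 | ebcebdgbfge
  29 |  32 | ebdgbfge
  30 |  19 | efeacaggcdebcebdgbfge
  31 |   9 | fagccadadcefeacaggcdebcebdgbfge
  32 |  20 | feacaggcdebcebdgbfge
  33 |  37 | fge
  34 |  35 | gbfge
  35 |  11 | gccadadcefeacaggcdebcebdgbfge
  36 |  26 | gcdebcebdgbfge
  37 |   3 | gdbceafagccadadcefeacaggcdebcebdgbfge
  38 |  38 | ge
  39 |  25 | ggcdebcebdgbfge

[1, 22, 14, 16, 8, 10, 2, 24, 5, 30, 33, 36, 13, 23, 12, 27, 6, 31, 18, 15, 4, 17, 28, 34, 39, 0, 21, 7, 29, 32, 19, 9, 20, 37, 35, 11, 26, 3, 38, 25]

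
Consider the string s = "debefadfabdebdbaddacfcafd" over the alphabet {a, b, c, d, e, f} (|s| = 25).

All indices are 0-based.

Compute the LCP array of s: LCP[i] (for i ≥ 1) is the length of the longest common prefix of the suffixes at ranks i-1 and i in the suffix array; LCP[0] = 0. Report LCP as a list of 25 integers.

rank | idx | suffix
   0 |   8 | abdebdbaddacfcafd
   1 |  18 | acfcafd
   2 |  15 | addacfcafd
   3 |   5 | adfabdebdbaddacfcafd
   4 |  22 | afd
   5 |  14 | baddacfcafd
   6 |  12 | bdbaddacfcafd
   7 |   9 | bdebdbaddacfcafd
   8 |   2 | befadfabdebdbaddacfcafd
   9 |  21 | cafd
  10 |  19 | cfcafd
  11 |  24 | d
  12 |  17 | dacfcafd
  13 |  13 | dbaddacfcafd
  14 |  16 | ddacfcafd
  15 |  10 | debdbaddacfcafd
  16 |   0 | debefadfabdebdbaddacfcafd
  17 |   6 | dfabdebdbaddacfcafd
  18 |  11 | ebdbaddacfcafd
  19 |   1 | ebefadfabdebdbaddacfcafd
  20 |   3 | efadfabdebdbaddacfcafd
  21 |   7 | fabdebdbaddacfcafd
  22 |   4 | fadfabdebdbaddacfcafd
  23 |  20 | fcafd
  24 |  23 | fd

SA = [8, 18, 15, 5, 22, 14, 12, 9, 2, 21, 19, 24, 17, 13, 16, 10, 0, 6, 11, 1, 3, 7, 4, 20, 23]
[i] adj suffixes → lcp
  [1] 8/18 → 1 ('a')
  [2] 18/15 → 1 ('a')
  [3] 15/5 → 2 ('ad')
  [4] 5/22 → 1 ('a')
  [5] 22/14 → 0 ('')
  [6] 14/12 → 1 ('b')
  [7] 12/9 → 2 ('bd')
  [8] 9/2 → 1 ('b')
  [9] 2/21 → 0 ('')
  [10] 21/19 → 1 ('c')
  [11] 19/24 → 0 ('')
  [12] 24/17 → 1 ('d')
  [13] 17/13 → 1 ('d')
  [14] 13/16 → 1 ('d')
  [15] 16/10 → 1 ('d')
  [16] 10/0 → 3 ('deb')
  [17] 0/6 → 1 ('d')
  [18] 6/11 → 0 ('')
  [19] 11/1 → 2 ('eb')
  [20] 1/3 → 1 ('e')
  [21] 3/7 → 0 ('')
  [22] 7/4 → 2 ('fa')
  [23] 4/20 → 1 ('f')
  [24] 20/23 → 1 ('f')

[0, 1, 1, 2, 1, 0, 1, 2, 1, 0, 1, 0, 1, 1, 1, 1, 3, 1, 0, 2, 1, 0, 2, 1, 1]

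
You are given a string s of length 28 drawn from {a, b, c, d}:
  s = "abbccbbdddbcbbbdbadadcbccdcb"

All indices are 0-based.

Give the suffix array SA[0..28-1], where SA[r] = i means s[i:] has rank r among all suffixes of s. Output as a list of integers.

[0, 17, 19, 27, 16, 12, 1, 13, 5, 10, 2, 22, 14, 6, 26, 11, 4, 21, 3, 23, 24, 18, 15, 9, 25, 20, 8, 7]

sorted suffixes:
  #0 SA[0]=0  'abbccbbdddbcbbbdbadadcbccdcb'
  #1 SA[1]=17  'adadcbccdcb'
  #2 SA[2]=19  'adcbccdcb'
  #3 SA[3]=27  'b'
  #4 SA[4]=16  'badadcbccdcb'
  #5 SA[5]=12  'bbbdbadadcbccdcb'
  #6 SA[6]=1  'bbccbbdddbcbbbdbadadcbccdcb'
  #7 SA[7]=13  'bbdbadadcbccdcb'
  #8 SA[8]=5  'bbdddbcbbbdbadadcbccdcb'
  #9 SA[9]=10  'bcbbbdbadadcbccdcb'
  #10 SA[10]=2  'bccbbdddbcbbbdbadadcbccdcb'
  #11 SA[11]=22  'bccdcb'
  #12 SA[12]=14  'bdbadadcbccdcb'
  #13 SA[13]=6  'bdddbcbbbdbadadcbccdcb'
  #14 SA[14]=26  'cb'
  #15 SA[15]=11  'cbbbdbadadcbccdcb'
  #16 SA[16]=4  'cbbdddbcbbbdbadadcbccdcb'
  #17 SA[17]=21  'cbccdcb'
  #18 SA[18]=3  'ccbbdddbcbbbdbadadcbccdcb'
  #19 SA[19]=23  'ccdcb'
  #20 SA[20]=24  'cdcb'
  #21 SA[21]=18  'dadcbccdcb'
  #22 SA[22]=15  'dbadadcbccdcb'
  #23 SA[23]=9  'dbcbbbdbadadcbccdcb'
  #24 SA[24]=25  'dcb'
  #25 SA[25]=20  'dcbccdcb'
  #26 SA[26]=8  'ddbcbbbdbadadcbccdcb'
  #27 SA[27]=7  'dddbcbbbdbadadcbccdcb'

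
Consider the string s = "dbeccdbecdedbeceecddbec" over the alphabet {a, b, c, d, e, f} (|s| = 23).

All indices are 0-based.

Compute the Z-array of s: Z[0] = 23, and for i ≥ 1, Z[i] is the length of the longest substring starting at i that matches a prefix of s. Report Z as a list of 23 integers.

Z[0]=23
i=1: outside box; Z[1]=0
i=2: outside box; Z[2]=0
i=3: outside box; Z[3]=0
i=4: outside box; Z[4]=0
i=5: outside box; Z[5]=4 scan→box=[5,9)
i=6: min(r-i=3, Z[1]=0)=0; Z[6]=0
i=7: min(r-i=2, Z[2]=0)=0; Z[7]=0
i=8: min(r-i=1, Z[3]=0)=0; Z[8]=0
i=9: outside box; Z[9]=1 scan→box=[9,10)
i=10: outside box; Z[10]=0
i=11: outside box; Z[11]=4 scan→box=[11,15)
i=12: min(r-i=3, Z[1]=0)=0; Z[12]=0
i=13: min(r-i=2, Z[2]=0)=0; Z[13]=0
i=14: min(r-i=1, Z[3]=0)=0; Z[14]=0
i=15: outside box; Z[15]=0
i=16: outside box; Z[16]=0
i=17: outside box; Z[17]=0
i=18: outside box; Z[18]=1 scan→box=[18,19)
i=19: outside box; Z[19]=4 scan→box=[19,23)
i=20: min(r-i=3, Z[1]=0)=0; Z[20]=0
i=21: min(r-i=2, Z[2]=0)=0; Z[21]=0
i=22: min(r-i=1, Z[3]=0)=0; Z[22]=0

[23, 0, 0, 0, 0, 4, 0, 0, 0, 1, 0, 4, 0, 0, 0, 0, 0, 0, 1, 4, 0, 0, 0]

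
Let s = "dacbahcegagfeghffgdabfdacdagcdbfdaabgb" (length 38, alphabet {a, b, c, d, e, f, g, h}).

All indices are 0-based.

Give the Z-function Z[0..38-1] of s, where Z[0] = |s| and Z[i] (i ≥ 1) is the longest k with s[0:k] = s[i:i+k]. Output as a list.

Z[0]=38
i=1: fresh scan; Z[1]=0
i=2: fresh scan; Z[2]=0
i=3: fresh scan; Z[3]=0
i=4: fresh scan; Z[4]=0
i=5: fresh scan; Z[5]=0
i=6: fresh scan; Z[6]=0
i=7: fresh scan; Z[7]=0
i=8: fresh scan; Z[8]=0
i=9: fresh scan; Z[9]=0
i=10: fresh scan; Z[10]=0
i=11: fresh scan; Z[11]=0
i=12: fresh scan; Z[12]=0
i=13: fresh scan; Z[13]=0
i=14: fresh scan; Z[14]=0
i=15: fresh scan; Z[15]=0
i=16: fresh scan; Z[16]=0
i=17: fresh scan; Z[17]=0
i=18: fresh scan; Z[18]=2 scan→box=[18,20)
i=19: min(r-i=1, Z[1]=0)=0; Z[19]=0
i=20: fresh scan; Z[20]=0
i=21: fresh scan; Z[21]=0
i=22: fresh scan; Z[22]=3 scan→box=[22,25)
i=23: min(r-i=2, Z[1]=0)=0; Z[23]=0
i=24: min(r-i=1, Z[2]=0)=0; Z[24]=0
i=25: fresh scan; Z[25]=2 scan→box=[25,27)
i=26: min(r-i=1, Z[1]=0)=0; Z[26]=0
i=27: fresh scan; Z[27]=0
i=28: fresh scan; Z[28]=0
i=29: fresh scan; Z[29]=1 scan→box=[29,30)
i=30: fresh scan; Z[30]=0
i=31: fresh scan; Z[31]=0
i=32: fresh scan; Z[32]=2 scan→box=[32,34)
i=33: min(r-i=1, Z[1]=0)=0; Z[33]=0
i=34: fresh scan; Z[34]=0
i=35: fresh scan; Z[35]=0
i=36: fresh scan; Z[36]=0
i=37: fresh scan; Z[37]=0

[38, 0, 0, 0, 0, 0, 0, 0, 0, 0, 0, 0, 0, 0, 0, 0, 0, 0, 2, 0, 0, 0, 3, 0, 0, 2, 0, 0, 0, 1, 0, 0, 2, 0, 0, 0, 0, 0]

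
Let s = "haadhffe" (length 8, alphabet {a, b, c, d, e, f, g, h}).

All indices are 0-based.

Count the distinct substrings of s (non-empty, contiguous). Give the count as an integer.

33

sorted suffixes:
  #0 SA[0]=1  'aadhffe'
  #1 SA[1]=2  'adhffe'
  #2 SA[2]=3  'dhffe'
  #3 SA[3]=7  'e'
  #4 SA[4]=6  'fe'
  #5 SA[5]=5  'ffe'
  #6 SA[6]=0  'haadhffe'
  #7 SA[7]=4  'hffe'

SA = [1, 2, 3, 7, 6, 5, 0, 4]
[i] adj suffixes → lcp
  [1] 1/2 → 1 ('a')
  [2] 2/3 → 0 ('')
  [3] 3/7 → 0 ('')
  [4] 7/6 → 0 ('')
  [5] 6/5 → 1 ('f')
  [6] 5/0 → 0 ('')
  [7] 0/4 → 1 ('h')

n(n+1)/2 = 8·9/2 = 36
Σ LCP = 0 + 1 + 0 + 0 + 0 + 1 + 0 + 1 = 3
distinct = 36 − 3 = 33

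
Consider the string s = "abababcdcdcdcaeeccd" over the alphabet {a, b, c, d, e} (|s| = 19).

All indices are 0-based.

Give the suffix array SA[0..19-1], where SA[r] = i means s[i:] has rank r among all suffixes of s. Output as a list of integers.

[0, 2, 4, 13, 1, 3, 5, 12, 16, 17, 10, 8, 6, 18, 11, 9, 7, 15, 14]

rank | idx | suffix
   0 |   0 | abababcdcdcdcaeeccd
   1 |   2 | ababcdcdcdcaeeccd
   2 |   4 | abcdcdcdcaeeccd
   3 |  13 | aeeccd
   4 |   1 | bababcdcdcdcaeeccd
   5 |   3 | babcdcdcdcaeeccd
   6 |   5 | bcdcdcdcaeeccd
   7 |  12 | caeeccd
   8 |  16 | ccd
   9 |  17 | cd
  10 |  10 | cdcaeeccd
  11 |   8 | cdcdcaeeccd
  12 |   6 | cdcdcdcaeeccd
  13 |  18 | d
  14 |  11 | dcaeeccd
  15 |   9 | dcdcaeeccd
  16 |   7 | dcdcdcaeeccd
  17 |  15 | eccd
  18 |  14 | eeccd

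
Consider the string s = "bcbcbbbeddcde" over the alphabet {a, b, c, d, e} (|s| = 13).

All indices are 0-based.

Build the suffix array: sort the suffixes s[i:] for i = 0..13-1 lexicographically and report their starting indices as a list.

[4, 5, 2, 0, 6, 3, 1, 10, 9, 8, 11, 12, 7]

rank→(start, suffix):
  0 → (4, 'bbbeddcde')
  1 → (5, 'bbeddcde')
  2 → (2, 'bcbbbeddcde')
  3 → (0, 'bcbcbbbeddcde')
  4 → (6, 'beddcde')
  5 → (3, 'cbbbeddcde')
  6 → (1, 'cbcbbbeddcde')
  7 → (10, 'cde')
  8 → (9, 'dcde')
  9 → (8, 'ddcde')
  10 → (11, 'de')
  11 → (12, 'e')
  12 → (7, 'eddcde')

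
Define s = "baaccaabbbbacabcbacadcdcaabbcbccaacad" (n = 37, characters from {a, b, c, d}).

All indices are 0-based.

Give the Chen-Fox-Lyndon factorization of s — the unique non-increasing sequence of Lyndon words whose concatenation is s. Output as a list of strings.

["b", "aacc", "aabbbbacabcbacadcdcaabbcbccaacad"]

emit factor 1: 'b' (i=0, period=1)
emit factor 2: 'aacc' (i=1, period=4)
emit factor 3: 'aabbbbacabcbacadcdcaabbcbccaacad' (i=5, period=32)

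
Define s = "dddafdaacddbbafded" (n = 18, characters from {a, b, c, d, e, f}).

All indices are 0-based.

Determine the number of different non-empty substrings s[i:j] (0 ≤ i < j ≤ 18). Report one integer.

rank→(start, suffix):
  0 → (6, 'aacddbbafded')
  1 → (7, 'acddbbafded')
  2 → (3, 'afdaacddbbafded')
  3 → (13, 'afded')
  4 → (12, 'bafded')
  5 → (11, 'bbafded')
  6 → (8, 'cddbbafded')
  7 → (17, 'd')
  8 → (5, 'daacddbbafded')
  9 → (2, 'dafdaacddbbafded')
  10 → (10, 'dbbafded')
  11 → (1, 'ddafdaacddbbafded')
  12 → (9, 'ddbbafded')
  13 → (0, 'dddafdaacddbbafded')
  14 → (15, 'ded')
  15 → (16, 'ed')
  16 → (4, 'fdaacddbbafded')
  17 → (14, 'fded')

SA = [6, 7, 3, 13, 12, 11, 8, 17, 5, 2, 10, 1, 9, 0, 15, 16, 4, 14]
i: (SA[i-1],SA[i]) lcp shared
  1: (6,7) 1 'a'
  2: (7,3) 1 'a'
  3: (3,13) 3 'afd'
  4: (13,12) 0 ''
  5: (12,11) 1 'b'
  6: (11,8) 0 ''
  7: (8,17) 0 ''
  8: (17,5) 1 'd'
  9: (5,2) 2 'da'
  10: (2,10) 1 'd'
  11: (10,1) 1 'd'
  12: (1,9) 2 'dd'
  13: (9,0) 2 'dd'
  14: (0,15) 1 'd'
  15: (15,16) 0 ''
  16: (16,4) 0 ''
  17: (4,14) 2 'fd'

n(n+1)/2 = 18·19/2 = 171
Σ LCP = 0 + 1 + 1 + 3 + 0 + 1 + 0 + 0 + 1 + 2 + 1 + 1 + 2 + 2 + 1 + 0 + 0 + 2 = 18
distinct = 171 − 18 = 153

153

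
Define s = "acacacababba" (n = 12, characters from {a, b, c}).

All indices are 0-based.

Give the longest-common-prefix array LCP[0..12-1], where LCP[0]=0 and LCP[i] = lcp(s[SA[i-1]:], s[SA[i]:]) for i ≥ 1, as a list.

[0, 1, 2, 1, 3, 5, 0, 2, 1, 0, 2, 4]

rank | idx | suffix
   0 |  11 | a
   1 |   6 | ababba
   2 |   8 | abba
   3 |   4 | acababba
   4 |   2 | acacababba
   5 |   0 | acacacababba
   6 |  10 | ba
   7 |   7 | babba
   8 |   9 | bba
   9 |   5 | cababba
  10 |   3 | cacababba
  11 |   1 | cacacababba

SA = [11, 6, 8, 4, 2, 0, 10, 7, 9, 5, 3, 1]
[i] adj suffixes → lcp
  [1] 11/6 → 1 ('a')
  [2] 6/8 → 2 ('ab')
  [3] 8/4 → 1 ('a')
  [4] 4/2 → 3 ('aca')
  [5] 2/0 → 5 ('acaca')
  [6] 0/10 → 0 ('')
  [7] 10/7 → 2 ('ba')
  [8] 7/9 → 1 ('b')
  [9] 9/5 → 0 ('')
  [10] 5/3 → 2 ('ca')
  [11] 3/1 → 4 ('caca')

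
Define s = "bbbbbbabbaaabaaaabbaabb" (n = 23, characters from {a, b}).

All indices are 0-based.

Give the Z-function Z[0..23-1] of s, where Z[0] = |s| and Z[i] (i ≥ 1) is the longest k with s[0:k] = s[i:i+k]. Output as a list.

[23, 5, 4, 3, 2, 1, 0, 2, 1, 0, 0, 0, 1, 0, 0, 0, 0, 2, 1, 0, 0, 2, 1]

Z[0]=23
i=1: i≥r, start 0; Z[1]=5 extend→box=[1,6)
i=2: min(r-i=4, Z[1]=5)=4; Z[2]=4
i=3: min(r-i=3, Z[2]=4)=3; Z[3]=3
i=4: min(r-i=2, Z[3]=3)=2; Z[4]=2
i=5: min(r-i=1, Z[4]=2)=1; Z[5]=1
i=6: i≥r, start 0; Z[6]=0
i=7: i≥r, start 0; Z[7]=2 extend→box=[7,9)
i=8: min(r-i=1, Z[1]=5)=1; Z[8]=1
i=9: i≥r, start 0; Z[9]=0
i=10: i≥r, start 0; Z[10]=0
i=11: i≥r, start 0; Z[11]=0
i=12: i≥r, start 0; Z[12]=1 extend→box=[12,13)
i=13: i≥r, start 0; Z[13]=0
i=14: i≥r, start 0; Z[14]=0
i=15: i≥r, start 0; Z[15]=0
i=16: i≥r, start 0; Z[16]=0
i=17: i≥r, start 0; Z[17]=2 extend→box=[17,19)
i=18: min(r-i=1, Z[1]=5)=1; Z[18]=1
i=19: i≥r, start 0; Z[19]=0
i=20: i≥r, start 0; Z[20]=0
i=21: i≥r, start 0; Z[21]=2 extend→box=[21,23)
i=22: min(r-i=1, Z[1]=5)=1; Z[22]=1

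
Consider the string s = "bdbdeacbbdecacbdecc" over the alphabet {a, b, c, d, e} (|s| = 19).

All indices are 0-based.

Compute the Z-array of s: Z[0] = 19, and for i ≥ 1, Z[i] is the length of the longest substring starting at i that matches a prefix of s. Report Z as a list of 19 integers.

Z[0]=19
i=1: i≥r, start 0; Z[1]=0
i=2: i≥r, start 0; Z[2]=2 scan→box=[2,4)
i=3: min(r-i=1, Z[1]=0)=0; Z[3]=0
i=4: i≥r, start 0; Z[4]=0
i=5: i≥r, start 0; Z[5]=0
i=6: i≥r, start 0; Z[6]=0
i=7: i≥r, start 0; Z[7]=1 scan→box=[7,8)
i=8: i≥r, start 0; Z[8]=2 scan→box=[8,10)
i=9: min(r-i=1, Z[1]=0)=0; Z[9]=0
i=10: i≥r, start 0; Z[10]=0
i=11: i≥r, start 0; Z[11]=0
i=12: i≥r, start 0; Z[12]=0
i=13: i≥r, start 0; Z[13]=0
i=14: i≥r, start 0; Z[14]=2 scan→box=[14,16)
i=15: min(r-i=1, Z[1]=0)=0; Z[15]=0
i=16: i≥r, start 0; Z[16]=0
i=17: i≥r, start 0; Z[17]=0
i=18: i≥r, start 0; Z[18]=0

[19, 0, 2, 0, 0, 0, 0, 1, 2, 0, 0, 0, 0, 0, 2, 0, 0, 0, 0]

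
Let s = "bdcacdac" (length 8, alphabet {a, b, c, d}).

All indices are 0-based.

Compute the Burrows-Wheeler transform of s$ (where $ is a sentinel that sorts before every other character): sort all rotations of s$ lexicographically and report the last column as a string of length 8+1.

cdc$adacb

rank  rotation   last
    0  $bdcacdac  c
    1  ac$bdcacd  d
    2  acdac$bdc  c
    3  bdcacdac$  $
    4  c$bdcacda  a
    5  cacdac$bd  d
    6  cdac$bdca  a
    7  dac$bdcac  c
    8  dcacdac$b  b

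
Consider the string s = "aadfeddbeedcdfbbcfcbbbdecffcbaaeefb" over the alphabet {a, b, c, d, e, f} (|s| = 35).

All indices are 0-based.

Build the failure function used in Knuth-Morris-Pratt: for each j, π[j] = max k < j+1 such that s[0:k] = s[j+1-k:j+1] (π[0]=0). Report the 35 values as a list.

[0, 1, 0, 0, 0, 0, 0, 0, 0, 0, 0, 0, 0, 0, 0, 0, 0, 0, 0, 0, 0, 0, 0, 0, 0, 0, 0, 0, 0, 1, 2, 0, 0, 0, 0]

π[0] = 0
j=1 s[j]='a': π[1]=1 (border 'a')
j=2 s[j]='d': k: 1→0; π[2]=0 (border '')
j=3 s[j]='f': π[3]=0 (border '')
j=4 s[j]='e': π[4]=0 (border '')
j=5 s[j]='d': π[5]=0 (border '')
j=6 s[j]='d': π[6]=0 (border '')
j=7 s[j]='b': π[7]=0 (border '')
j=8 s[j]='e': π[8]=0 (border '')
j=9 s[j]='e': π[9]=0 (border '')
j=10 s[j]='d': π[10]=0 (border '')
j=11 s[j]='c': π[11]=0 (border '')
j=12 s[j]='d': π[12]=0 (border '')
j=13 s[j]='f': π[13]=0 (border '')
j=14 s[j]='b': π[14]=0 (border '')
j=15 s[j]='b': π[15]=0 (border '')
j=16 s[j]='c': π[16]=0 (border '')
j=17 s[j]='f': π[17]=0 (border '')
j=18 s[j]='c': π[18]=0 (border '')
j=19 s[j]='b': π[19]=0 (border '')
j=20 s[j]='b': π[20]=0 (border '')
j=21 s[j]='b': π[21]=0 (border '')
j=22 s[j]='d': π[22]=0 (border '')
j=23 s[j]='e': π[23]=0 (border '')
j=24 s[j]='c': π[24]=0 (border '')
j=25 s[j]='f': π[25]=0 (border '')
j=26 s[j]='f': π[26]=0 (border '')
j=27 s[j]='c': π[27]=0 (border '')
j=28 s[j]='b': π[28]=0 (border '')
j=29 s[j]='a': π[29]=1 (border 'a')
j=30 s[j]='a': π[30]=2 (border 'aa')
j=31 s[j]='e': k: 2→1→0; π[31]=0 (border '')
j=32 s[j]='e': π[32]=0 (border '')
j=33 s[j]='f': π[33]=0 (border '')
j=34 s[j]='b': π[34]=0 (border '')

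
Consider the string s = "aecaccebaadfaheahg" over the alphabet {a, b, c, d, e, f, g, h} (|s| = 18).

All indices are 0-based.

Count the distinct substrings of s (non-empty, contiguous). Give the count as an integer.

sorted suffixes:
  #0 SA[0]=8  'aadfaheahg'
  #1 SA[1]=3  'accebaadfaheahg'
  #2 SA[2]=9  'adfaheahg'
  #3 SA[3]=0  'aecaccebaadfaheahg'
  #4 SA[4]=12  'aheahg'
  #5 SA[5]=15  'ahg'
  #6 SA[6]=7  'baadfaheahg'
  #7 SA[7]=2  'caccebaadfaheahg'
  #8 SA[8]=4  'ccebaadfaheahg'
  #9 SA[9]=5  'cebaadfaheahg'
  #10 SA[10]=10  'dfaheahg'
  #11 SA[11]=14  'eahg'
  #12 SA[12]=6  'ebaadfaheahg'
  #13 SA[13]=1  'ecaccebaadfaheahg'
  #14 SA[14]=11  'faheahg'
  #15 SA[15]=17  'g'
  #16 SA[16]=13  'heahg'
  #17 SA[17]=16  'hg'

SA = [8, 3, 9, 0, 12, 15, 7, 2, 4, 5, 10, 14, 6, 1, 11, 17, 13, 16]
rank  pair      lcp
   1  s[8:],s[3:]  1  'a'
   2  s[3:],s[9:]  1  'a'
   3  s[9:],s[0:]  1  'a'
   4  s[0:],s[12:]  1  'a'
   5  s[12:],s[15:]  2  'ah'
   6  s[15:],s[7:]  0  ''
   7  s[7:],s[2:]  0  ''
   8  s[2:],s[4:]  1  'c'
   9  s[4:],s[5:]  1  'c'
  10  s[5:],s[10:]  0  ''
  11  s[10:],s[14:]  0  ''
  12  s[14:],s[6:]  1  'e'
  13  s[6:],s[1:]  1  'e'
  14  s[1:],s[11:]  0  ''
  15  s[11:],s[17:]  0  ''
  16  s[17:],s[13:]  0  ''
  17  s[13:],s[16:]  1  'h'

n(n+1)/2 = 18·19/2 = 171
Σ LCP = 0 + 1 + 1 + 1 + 1 + 2 + 0 + 0 + 1 + 1 + 0 + 0 + 1 + 1 + 0 + 0 + 0 + 1 = 11
distinct = 171 − 11 = 160

160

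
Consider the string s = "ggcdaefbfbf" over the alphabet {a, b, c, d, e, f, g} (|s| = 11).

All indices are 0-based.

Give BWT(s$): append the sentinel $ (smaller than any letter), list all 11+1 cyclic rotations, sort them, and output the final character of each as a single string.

rank  rotation      last
    0  $ggcdaefbfbf  f
    1  aefbfbf$ggcd  d
    2  bf$ggcdaefbf  f
    3  bfbf$ggcdaef  f
    4  cdaefbfbf$gg  g
    5  daefbfbf$ggc  c
    6  efbfbf$ggcda  a
    7  f$ggcdaefbfb  b
    8  fbf$ggcdaefb  b
    9  fbfbf$ggcdae  e
   10  gcdaefbfbf$g  g
   11  ggcdaefbfbf$  $

fdffgcabbeg$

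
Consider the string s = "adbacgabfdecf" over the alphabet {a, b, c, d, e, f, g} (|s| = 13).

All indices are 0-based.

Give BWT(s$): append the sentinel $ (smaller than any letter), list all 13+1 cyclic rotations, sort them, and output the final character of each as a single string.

rank  rotation        last
    0  $adbacgabfdecf  f
    1  abfdecf$adbacg  g
    2  acgabfdecf$adb  b
    3  adbacgabfdecf$  $
    4  bacgabfdecf$ad  d
    5  bfdecf$adbacga  a
    6  cf$adbacgabfde  e
    7  cgabfdecf$adba  a
    8  dbacgabfdecf$a  a
    9  decf$adbacgabf  f
   10  ecf$adbacgabfd  d
   11  f$adbacgabfdec  c
   12  fdecf$adbacgab  b
   13  gabfdecf$adbac  c

fgb$daeaafdcbc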